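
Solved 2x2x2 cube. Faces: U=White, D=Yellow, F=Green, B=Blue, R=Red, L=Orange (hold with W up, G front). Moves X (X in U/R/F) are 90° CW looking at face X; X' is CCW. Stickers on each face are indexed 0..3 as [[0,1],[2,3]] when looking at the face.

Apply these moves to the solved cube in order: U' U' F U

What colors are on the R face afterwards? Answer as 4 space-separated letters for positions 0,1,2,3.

Answer: G G W R

Derivation:
After move 1 (U'): U=WWWW F=OOGG R=GGRR B=RRBB L=BBOO
After move 2 (U'): U=WWWW F=BBGG R=OORR B=GGBB L=RROO
After move 3 (F): F=GBGB U=WWOR R=WOWR D=ROYY L=RYOY
After move 4 (U): U=OWRW F=WOGB R=GGWR B=RYBB L=GBOY
Query: R face = GGWR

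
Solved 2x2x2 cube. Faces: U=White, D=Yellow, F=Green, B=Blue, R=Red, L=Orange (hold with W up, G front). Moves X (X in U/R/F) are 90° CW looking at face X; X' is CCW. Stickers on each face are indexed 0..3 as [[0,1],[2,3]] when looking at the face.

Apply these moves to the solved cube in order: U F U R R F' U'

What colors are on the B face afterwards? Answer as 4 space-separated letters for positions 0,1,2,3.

Answer: W W B B

Derivation:
After move 1 (U): U=WWWW F=RRGG R=BBRR B=OOBB L=GGOO
After move 2 (F): F=GRGR U=WWOG R=WBWR D=RBYY L=GYOY
After move 3 (U): U=OWGW F=WBGR R=OOWR B=GYBB L=GROY
After move 4 (R): R=WORO U=OBGR F=WBGY D=RBYG B=WYWB
After move 5 (R): R=RWOO U=OBGY F=WBGG D=RWYW B=RYBB
After move 6 (F'): F=BGWG U=OBRO R=WWRO D=RYYW L=GYOG
After move 7 (U'): U=BOOR F=GYWG R=BGRO B=WWBB L=RYOG
Query: B face = WWBB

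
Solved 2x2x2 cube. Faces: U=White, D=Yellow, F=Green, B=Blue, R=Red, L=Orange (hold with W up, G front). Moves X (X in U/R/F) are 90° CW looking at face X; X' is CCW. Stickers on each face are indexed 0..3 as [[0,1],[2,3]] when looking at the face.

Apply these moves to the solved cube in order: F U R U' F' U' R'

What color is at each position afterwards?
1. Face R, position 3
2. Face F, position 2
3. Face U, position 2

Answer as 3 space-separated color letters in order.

Answer: R G R

Derivation:
After move 1 (F): F=GGGG U=WWOO R=WRWR D=RRYY L=OYOY
After move 2 (U): U=OWOW F=WRGG R=BBWR B=OYBB L=GGOY
After move 3 (R): R=WBRB U=OROG F=WRGY D=RBYO B=WYWB
After move 4 (U'): U=RGOO F=GGGY R=WRRB B=WBWB L=WYOY
After move 5 (F'): F=GYGG U=RGWR R=BRRB D=YYYO L=WOOO
After move 6 (U'): U=GRRW F=WOGG R=GYRB B=BRWB L=WBOO
After move 7 (R'): R=YBGR U=GWRB F=WRGW D=YOYG B=ORYB
Query 1: R[3] = R
Query 2: F[2] = G
Query 3: U[2] = R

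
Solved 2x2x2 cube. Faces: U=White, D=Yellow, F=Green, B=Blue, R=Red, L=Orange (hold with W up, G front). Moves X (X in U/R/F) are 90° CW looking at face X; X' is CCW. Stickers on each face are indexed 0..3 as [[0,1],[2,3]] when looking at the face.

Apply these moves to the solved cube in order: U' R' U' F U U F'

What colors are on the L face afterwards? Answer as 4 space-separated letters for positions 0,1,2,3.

After move 1 (U'): U=WWWW F=OOGG R=GGRR B=RRBB L=BBOO
After move 2 (R'): R=GRGR U=WBWR F=OWGW D=YOYG B=YRYB
After move 3 (U'): U=BRWW F=BBGW R=OWGR B=GRYB L=YROO
After move 4 (F): F=GBWB U=BROR R=WWWR D=GOYG L=YYOO
After move 5 (U): U=OBRR F=WWWB R=GRWR B=YYYB L=GBOO
After move 6 (U): U=RORB F=GRWB R=YYWR B=GBYB L=WWOO
After move 7 (F'): F=RBGW U=ROYW R=OYGR D=WOYG L=WBOR
Query: L face = WBOR

Answer: W B O R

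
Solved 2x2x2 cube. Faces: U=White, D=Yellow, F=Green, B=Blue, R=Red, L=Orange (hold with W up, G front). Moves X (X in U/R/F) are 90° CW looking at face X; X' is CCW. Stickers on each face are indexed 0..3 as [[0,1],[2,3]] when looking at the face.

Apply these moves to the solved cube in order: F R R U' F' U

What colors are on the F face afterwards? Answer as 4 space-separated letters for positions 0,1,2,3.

Answer: W B O G

Derivation:
After move 1 (F): F=GGGG U=WWOO R=WRWR D=RRYY L=OYOY
After move 2 (R): R=WWRR U=WGOG F=GRGY D=RBYB B=OBWB
After move 3 (R): R=RWRW U=WROY F=GBGB D=RWYO B=GBGB
After move 4 (U'): U=RYWO F=OYGB R=GBRW B=RWGB L=GBOY
After move 5 (F'): F=YBOG U=RYGR R=WBRW D=BYYO L=GOOW
After move 6 (U): U=GRRY F=WBOG R=RWRW B=GOGB L=YBOW
Query: F face = WBOG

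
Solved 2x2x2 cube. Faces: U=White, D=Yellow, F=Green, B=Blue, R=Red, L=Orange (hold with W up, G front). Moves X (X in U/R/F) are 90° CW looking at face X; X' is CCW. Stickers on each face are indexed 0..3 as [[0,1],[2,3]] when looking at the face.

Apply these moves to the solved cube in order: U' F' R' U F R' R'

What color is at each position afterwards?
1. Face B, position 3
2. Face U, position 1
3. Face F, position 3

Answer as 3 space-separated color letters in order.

After move 1 (U'): U=WWWW F=OOGG R=GGRR B=RRBB L=BBOO
After move 2 (F'): F=OGOG U=WWGR R=YGYR D=BOYY L=BWOW
After move 3 (R'): R=GRYY U=WBGR F=OWOR D=BGYG B=YROB
After move 4 (U): U=GWRB F=GROR R=YRYY B=BWOB L=OWOW
After move 5 (F): F=OGRR U=GWWW R=RRBY D=YYYG L=OBOG
After move 6 (R'): R=RYRB U=GOWB F=OWRW D=YGYR B=GWYB
After move 7 (R'): R=YBRR U=GYWG F=OORB D=YWYW B=RWGB
Query 1: B[3] = B
Query 2: U[1] = Y
Query 3: F[3] = B

Answer: B Y B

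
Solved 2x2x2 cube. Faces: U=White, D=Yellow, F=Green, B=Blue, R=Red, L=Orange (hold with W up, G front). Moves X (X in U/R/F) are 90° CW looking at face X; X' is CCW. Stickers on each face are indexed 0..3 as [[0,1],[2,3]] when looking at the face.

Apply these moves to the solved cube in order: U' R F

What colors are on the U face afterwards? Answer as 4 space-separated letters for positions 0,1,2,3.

After move 1 (U'): U=WWWW F=OOGG R=GGRR B=RRBB L=BBOO
After move 2 (R): R=RGRG U=WOWG F=OYGY D=YBYR B=WRWB
After move 3 (F): F=GOYY U=WOOB R=WGGG D=RRYR L=BYOB
Query: U face = WOOB

Answer: W O O B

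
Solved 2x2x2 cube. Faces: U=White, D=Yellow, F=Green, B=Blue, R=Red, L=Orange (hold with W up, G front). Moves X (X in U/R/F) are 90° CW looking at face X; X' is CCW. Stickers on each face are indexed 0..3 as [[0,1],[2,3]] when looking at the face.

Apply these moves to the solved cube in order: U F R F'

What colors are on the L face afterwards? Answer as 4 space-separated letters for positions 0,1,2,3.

After move 1 (U): U=WWWW F=RRGG R=BBRR B=OOBB L=GGOO
After move 2 (F): F=GRGR U=WWOG R=WBWR D=RBYY L=GYOY
After move 3 (R): R=WWRB U=WROR F=GBGY D=RBYO B=GOWB
After move 4 (F'): F=BYGG U=WRWR R=BWRB D=YYYO L=GROO
Query: L face = GROO

Answer: G R O O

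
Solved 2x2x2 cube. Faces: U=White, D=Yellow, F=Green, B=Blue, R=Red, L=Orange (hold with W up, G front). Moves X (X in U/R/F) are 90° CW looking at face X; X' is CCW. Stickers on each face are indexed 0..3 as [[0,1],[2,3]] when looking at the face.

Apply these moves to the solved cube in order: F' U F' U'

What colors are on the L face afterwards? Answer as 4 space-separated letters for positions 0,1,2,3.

Answer: O W O R

Derivation:
After move 1 (F'): F=GGGG U=WWRR R=YRYR D=OOYY L=OWOW
After move 2 (U): U=RWRW F=YRGG R=BBYR B=OWBB L=GGOW
After move 3 (F'): F=RGYG U=RWBY R=OBOR D=GWYY L=GWOR
After move 4 (U'): U=WYRB F=GWYG R=RGOR B=OBBB L=OWOR
Query: L face = OWOR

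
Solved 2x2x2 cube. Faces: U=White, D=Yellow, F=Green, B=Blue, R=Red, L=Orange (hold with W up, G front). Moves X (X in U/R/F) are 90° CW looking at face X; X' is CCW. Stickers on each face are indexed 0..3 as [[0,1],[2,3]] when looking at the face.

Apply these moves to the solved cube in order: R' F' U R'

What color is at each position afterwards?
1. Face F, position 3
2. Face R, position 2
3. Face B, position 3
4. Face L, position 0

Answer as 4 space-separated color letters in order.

After move 1 (R'): R=RRRR U=WBWB F=GWGW D=YGYG B=YBYB
After move 2 (F'): F=WWGG U=WBRR R=GRYR D=OOYG L=OBOW
After move 3 (U): U=RWRB F=GRGG R=YBYR B=OBYB L=WWOW
After move 4 (R'): R=BRYY U=RYRO F=GWGB D=ORYG B=GBOB
Query 1: F[3] = B
Query 2: R[2] = Y
Query 3: B[3] = B
Query 4: L[0] = W

Answer: B Y B W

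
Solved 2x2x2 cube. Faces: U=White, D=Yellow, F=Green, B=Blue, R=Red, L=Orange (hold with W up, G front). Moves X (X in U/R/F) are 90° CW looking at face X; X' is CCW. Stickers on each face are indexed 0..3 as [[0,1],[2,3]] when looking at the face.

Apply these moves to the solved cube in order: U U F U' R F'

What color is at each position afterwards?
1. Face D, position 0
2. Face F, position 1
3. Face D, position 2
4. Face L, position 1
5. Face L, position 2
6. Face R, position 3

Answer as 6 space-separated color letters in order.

Answer: G Y Y B O B

Derivation:
After move 1 (U): U=WWWW F=RRGG R=BBRR B=OOBB L=GGOO
After move 2 (U): U=WWWW F=BBGG R=OORR B=GGBB L=RROO
After move 3 (F): F=GBGB U=WWOR R=WOWR D=ROYY L=RYOY
After move 4 (U'): U=WRWO F=RYGB R=GBWR B=WOBB L=GGOY
After move 5 (R): R=WGRB U=WYWB F=ROGY D=RBYW B=OORB
After move 6 (F'): F=OYRG U=WYWR R=BGRB D=GYYW L=GBOW
Query 1: D[0] = G
Query 2: F[1] = Y
Query 3: D[2] = Y
Query 4: L[1] = B
Query 5: L[2] = O
Query 6: R[3] = B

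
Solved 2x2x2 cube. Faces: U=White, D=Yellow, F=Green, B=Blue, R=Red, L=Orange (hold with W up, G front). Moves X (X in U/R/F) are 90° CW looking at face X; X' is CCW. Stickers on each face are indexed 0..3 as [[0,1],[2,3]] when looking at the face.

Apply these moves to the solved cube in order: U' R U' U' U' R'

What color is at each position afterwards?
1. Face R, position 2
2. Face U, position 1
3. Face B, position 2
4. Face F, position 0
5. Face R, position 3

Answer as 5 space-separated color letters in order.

Answer: W W B R R

Derivation:
After move 1 (U'): U=WWWW F=OOGG R=GGRR B=RRBB L=BBOO
After move 2 (R): R=RGRG U=WOWG F=OYGY D=YBYR B=WRWB
After move 3 (U'): U=OGWW F=BBGY R=OYRG B=RGWB L=WROO
After move 4 (U'): U=GWOW F=WRGY R=BBRG B=OYWB L=RGOO
After move 5 (U'): U=WWGO F=RGGY R=WRRG B=BBWB L=OYOO
After move 6 (R'): R=RGWR U=WWGB F=RWGO D=YGYY B=RBBB
Query 1: R[2] = W
Query 2: U[1] = W
Query 3: B[2] = B
Query 4: F[0] = R
Query 5: R[3] = R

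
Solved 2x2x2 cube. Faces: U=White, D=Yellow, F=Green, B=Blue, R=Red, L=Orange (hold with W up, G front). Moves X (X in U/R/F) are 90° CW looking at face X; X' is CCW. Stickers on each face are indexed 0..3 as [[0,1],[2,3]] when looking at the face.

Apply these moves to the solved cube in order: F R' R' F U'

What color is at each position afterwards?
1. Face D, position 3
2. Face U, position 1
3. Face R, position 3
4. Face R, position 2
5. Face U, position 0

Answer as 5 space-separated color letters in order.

After move 1 (F): F=GGGG U=WWOO R=WRWR D=RRYY L=OYOY
After move 2 (R'): R=RRWW U=WBOB F=GWGO D=RGYG B=YBRB
After move 3 (R'): R=RWRW U=WROY F=GBGB D=RWYO B=GBGB
After move 4 (F): F=GGBB U=WRYY R=OWYW D=RRYO L=OROW
After move 5 (U'): U=RYWY F=ORBB R=GGYW B=OWGB L=GBOW
Query 1: D[3] = O
Query 2: U[1] = Y
Query 3: R[3] = W
Query 4: R[2] = Y
Query 5: U[0] = R

Answer: O Y W Y R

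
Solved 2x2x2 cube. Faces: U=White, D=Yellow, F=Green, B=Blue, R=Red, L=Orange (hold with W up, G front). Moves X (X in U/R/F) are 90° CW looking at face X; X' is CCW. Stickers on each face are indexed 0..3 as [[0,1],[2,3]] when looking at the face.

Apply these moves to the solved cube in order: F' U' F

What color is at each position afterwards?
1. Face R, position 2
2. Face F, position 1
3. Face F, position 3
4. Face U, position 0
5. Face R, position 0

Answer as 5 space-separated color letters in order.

Answer: R O W W W

Derivation:
After move 1 (F'): F=GGGG U=WWRR R=YRYR D=OOYY L=OWOW
After move 2 (U'): U=WRWR F=OWGG R=GGYR B=YRBB L=BBOW
After move 3 (F): F=GOGW U=WRWB R=WGRR D=YGYY L=BOOO
Query 1: R[2] = R
Query 2: F[1] = O
Query 3: F[3] = W
Query 4: U[0] = W
Query 5: R[0] = W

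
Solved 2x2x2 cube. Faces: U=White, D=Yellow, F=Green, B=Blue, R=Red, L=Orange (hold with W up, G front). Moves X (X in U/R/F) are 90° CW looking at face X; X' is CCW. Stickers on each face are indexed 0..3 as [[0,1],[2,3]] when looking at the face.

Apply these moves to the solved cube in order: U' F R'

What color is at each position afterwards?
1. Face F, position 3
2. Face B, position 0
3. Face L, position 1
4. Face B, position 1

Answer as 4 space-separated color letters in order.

Answer: B Y Y R

Derivation:
After move 1 (U'): U=WWWW F=OOGG R=GGRR B=RRBB L=BBOO
After move 2 (F): F=GOGO U=WWOB R=WGWR D=RGYY L=BYOY
After move 3 (R'): R=GRWW U=WBOR F=GWGB D=ROYO B=YRGB
Query 1: F[3] = B
Query 2: B[0] = Y
Query 3: L[1] = Y
Query 4: B[1] = R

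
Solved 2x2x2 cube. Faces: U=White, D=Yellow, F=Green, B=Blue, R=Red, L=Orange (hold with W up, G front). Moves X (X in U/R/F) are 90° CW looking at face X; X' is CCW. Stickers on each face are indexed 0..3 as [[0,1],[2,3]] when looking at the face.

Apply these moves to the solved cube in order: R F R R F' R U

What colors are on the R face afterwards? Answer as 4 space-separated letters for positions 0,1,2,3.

Answer: R B W G

Derivation:
After move 1 (R): R=RRRR U=WGWG F=GYGY D=YBYB B=WBWB
After move 2 (F): F=GGYY U=WGOO R=WRGR D=RRYB L=OYOB
After move 3 (R): R=GWRR U=WGOY F=GRYB D=RWYW B=OBGB
After move 4 (R): R=RGRW U=WROB F=GWYW D=RGYO B=YBGB
After move 5 (F'): F=WWGY U=WRRR R=GGRW D=YBYO L=OBOO
After move 6 (R): R=RGWG U=WWRY F=WBGO D=YGYY B=RBRB
After move 7 (U): U=RWYW F=RGGO R=RBWG B=OBRB L=WBOO
Query: R face = RBWG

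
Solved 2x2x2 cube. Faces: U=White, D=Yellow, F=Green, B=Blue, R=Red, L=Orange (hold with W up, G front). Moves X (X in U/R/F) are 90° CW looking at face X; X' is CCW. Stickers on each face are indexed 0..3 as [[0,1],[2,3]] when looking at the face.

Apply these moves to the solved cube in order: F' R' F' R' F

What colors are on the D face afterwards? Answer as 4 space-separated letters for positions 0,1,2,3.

After move 1 (F'): F=GGGG U=WWRR R=YRYR D=OOYY L=OWOW
After move 2 (R'): R=RRYY U=WBRB F=GWGR D=OGYG B=YBOB
After move 3 (F'): F=WRGG U=WBRY R=GROY D=WWYG L=OBOR
After move 4 (R'): R=RYGO U=WORY F=WBGY D=WRYG B=GBWB
After move 5 (F): F=GWYB U=WORB R=RYYO D=GRYG L=OWOR
Query: D face = GRYG

Answer: G R Y G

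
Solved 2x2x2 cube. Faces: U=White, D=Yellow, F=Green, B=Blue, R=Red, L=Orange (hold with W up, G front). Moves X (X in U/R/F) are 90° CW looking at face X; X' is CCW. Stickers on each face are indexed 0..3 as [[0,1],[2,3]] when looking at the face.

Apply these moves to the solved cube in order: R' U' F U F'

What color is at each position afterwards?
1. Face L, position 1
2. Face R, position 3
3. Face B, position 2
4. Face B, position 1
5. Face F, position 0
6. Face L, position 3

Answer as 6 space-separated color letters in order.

Answer: B R Y Y W B

Derivation:
After move 1 (R'): R=RRRR U=WBWB F=GWGW D=YGYG B=YBYB
After move 2 (U'): U=BBWW F=OOGW R=GWRR B=RRYB L=YBOO
After move 3 (F): F=GOWO U=BBOB R=WWWR D=RGYG L=YYOG
After move 4 (U): U=OBBB F=WWWO R=RRWR B=YYYB L=GOOG
After move 5 (F'): F=WOWW U=OBRW R=GRRR D=OGYG L=GBOB
Query 1: L[1] = B
Query 2: R[3] = R
Query 3: B[2] = Y
Query 4: B[1] = Y
Query 5: F[0] = W
Query 6: L[3] = B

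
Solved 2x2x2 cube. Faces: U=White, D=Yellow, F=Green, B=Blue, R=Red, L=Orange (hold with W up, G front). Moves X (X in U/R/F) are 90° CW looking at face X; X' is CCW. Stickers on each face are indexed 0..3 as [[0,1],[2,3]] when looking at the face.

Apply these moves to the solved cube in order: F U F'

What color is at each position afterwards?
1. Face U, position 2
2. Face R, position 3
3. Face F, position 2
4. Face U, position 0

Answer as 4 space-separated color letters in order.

After move 1 (F): F=GGGG U=WWOO R=WRWR D=RRYY L=OYOY
After move 2 (U): U=OWOW F=WRGG R=BBWR B=OYBB L=GGOY
After move 3 (F'): F=RGWG U=OWBW R=RBRR D=GYYY L=GWOO
Query 1: U[2] = B
Query 2: R[3] = R
Query 3: F[2] = W
Query 4: U[0] = O

Answer: B R W O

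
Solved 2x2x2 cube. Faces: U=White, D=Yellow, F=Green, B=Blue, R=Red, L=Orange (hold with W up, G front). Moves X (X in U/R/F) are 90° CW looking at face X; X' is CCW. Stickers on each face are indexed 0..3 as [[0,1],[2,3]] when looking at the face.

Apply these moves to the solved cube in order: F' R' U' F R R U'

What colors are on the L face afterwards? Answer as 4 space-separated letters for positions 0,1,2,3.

Answer: W R O G

Derivation:
After move 1 (F'): F=GGGG U=WWRR R=YRYR D=OOYY L=OWOW
After move 2 (R'): R=RRYY U=WBRB F=GWGR D=OGYG B=YBOB
After move 3 (U'): U=BBWR F=OWGR R=GWYY B=RROB L=YBOW
After move 4 (F): F=GORW U=BBWB R=WWRY D=YGYG L=YOOG
After move 5 (R): R=RWYW U=BOWW F=GGRG D=YOYR B=BRBB
After move 6 (R): R=YRWW U=BGWG F=GORR D=YBYB B=WROB
After move 7 (U'): U=GGBW F=YORR R=GOWW B=YROB L=WROG
Query: L face = WROG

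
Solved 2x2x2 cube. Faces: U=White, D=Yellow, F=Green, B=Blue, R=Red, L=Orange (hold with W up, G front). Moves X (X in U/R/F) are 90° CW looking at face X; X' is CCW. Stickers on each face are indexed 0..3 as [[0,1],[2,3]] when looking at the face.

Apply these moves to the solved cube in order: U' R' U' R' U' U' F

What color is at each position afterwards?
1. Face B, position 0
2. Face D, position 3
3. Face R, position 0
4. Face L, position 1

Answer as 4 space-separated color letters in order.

Answer: B W Y Y

Derivation:
After move 1 (U'): U=WWWW F=OOGG R=GGRR B=RRBB L=BBOO
After move 2 (R'): R=GRGR U=WBWR F=OWGW D=YOYG B=YRYB
After move 3 (U'): U=BRWW F=BBGW R=OWGR B=GRYB L=YROO
After move 4 (R'): R=WROG U=BYWG F=BRGW D=YBYW B=GROB
After move 5 (U'): U=YGBW F=YRGW R=BROG B=WROB L=GROO
After move 6 (U'): U=GWYB F=GRGW R=YROG B=BROB L=WROO
After move 7 (F): F=GGWR U=GWOR R=YRBG D=OYYW L=WYOB
Query 1: B[0] = B
Query 2: D[3] = W
Query 3: R[0] = Y
Query 4: L[1] = Y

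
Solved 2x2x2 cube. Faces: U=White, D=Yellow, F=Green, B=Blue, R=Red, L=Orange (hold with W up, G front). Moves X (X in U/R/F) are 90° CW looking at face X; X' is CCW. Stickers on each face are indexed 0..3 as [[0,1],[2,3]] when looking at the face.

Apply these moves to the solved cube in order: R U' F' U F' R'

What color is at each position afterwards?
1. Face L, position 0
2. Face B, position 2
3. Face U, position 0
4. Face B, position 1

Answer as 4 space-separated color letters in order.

After move 1 (R): R=RRRR U=WGWG F=GYGY D=YBYB B=WBWB
After move 2 (U'): U=GGWW F=OOGY R=GYRR B=RRWB L=WBOO
After move 3 (F'): F=OYOG U=GGGR R=BYYR D=BOYB L=WWOW
After move 4 (U): U=GGRG F=BYOG R=RRYR B=WWWB L=OYOW
After move 5 (F'): F=YGBO U=GGRY R=ORBR D=YWYB L=OGOR
After move 6 (R'): R=RROB U=GWRW F=YGBY D=YGYO B=BWWB
Query 1: L[0] = O
Query 2: B[2] = W
Query 3: U[0] = G
Query 4: B[1] = W

Answer: O W G W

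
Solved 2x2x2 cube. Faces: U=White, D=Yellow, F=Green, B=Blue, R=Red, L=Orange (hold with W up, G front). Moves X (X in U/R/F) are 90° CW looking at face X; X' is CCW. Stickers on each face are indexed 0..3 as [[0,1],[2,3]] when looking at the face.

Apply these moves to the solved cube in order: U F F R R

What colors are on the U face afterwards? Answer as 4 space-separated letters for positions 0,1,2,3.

Answer: W W Y Y

Derivation:
After move 1 (U): U=WWWW F=RRGG R=BBRR B=OOBB L=GGOO
After move 2 (F): F=GRGR U=WWOG R=WBWR D=RBYY L=GYOY
After move 3 (F): F=GGRR U=WWYY R=OBGR D=WWYY L=GROB
After move 4 (R): R=GORB U=WGYR F=GWRY D=WBYO B=YOWB
After move 5 (R): R=RGBO U=WWYY F=GBRO D=WWYY B=ROGB
Query: U face = WWYY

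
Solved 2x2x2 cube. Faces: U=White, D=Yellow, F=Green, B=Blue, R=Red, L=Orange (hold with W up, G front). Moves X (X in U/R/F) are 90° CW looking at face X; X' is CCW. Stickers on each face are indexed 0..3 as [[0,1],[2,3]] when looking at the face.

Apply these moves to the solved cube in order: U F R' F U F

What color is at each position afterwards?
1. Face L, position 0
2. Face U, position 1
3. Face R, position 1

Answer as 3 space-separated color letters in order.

Answer: G W O

Derivation:
After move 1 (U): U=WWWW F=RRGG R=BBRR B=OOBB L=GGOO
After move 2 (F): F=GRGR U=WWOG R=WBWR D=RBYY L=GYOY
After move 3 (R'): R=BRWW U=WBOO F=GWGG D=RRYR B=YOBB
After move 4 (F): F=GGGW U=WBYY R=OROW D=WBYR L=GROR
After move 5 (U): U=YWYB F=ORGW R=YOOW B=GRBB L=GGOR
After move 6 (F): F=GOWR U=YWRG R=YOBW D=OYYR L=GWOB
Query 1: L[0] = G
Query 2: U[1] = W
Query 3: R[1] = O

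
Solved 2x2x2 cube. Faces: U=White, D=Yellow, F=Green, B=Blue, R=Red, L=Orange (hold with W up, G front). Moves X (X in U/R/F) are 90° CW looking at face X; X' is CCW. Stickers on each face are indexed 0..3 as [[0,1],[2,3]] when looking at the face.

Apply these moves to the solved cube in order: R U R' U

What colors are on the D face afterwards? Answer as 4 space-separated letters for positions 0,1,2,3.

Answer: Y R Y Y

Derivation:
After move 1 (R): R=RRRR U=WGWG F=GYGY D=YBYB B=WBWB
After move 2 (U): U=WWGG F=RRGY R=WBRR B=OOWB L=GYOO
After move 3 (R'): R=BRWR U=WWGO F=RWGG D=YRYY B=BOBB
After move 4 (U): U=GWOW F=BRGG R=BOWR B=GYBB L=RWOO
Query: D face = YRYY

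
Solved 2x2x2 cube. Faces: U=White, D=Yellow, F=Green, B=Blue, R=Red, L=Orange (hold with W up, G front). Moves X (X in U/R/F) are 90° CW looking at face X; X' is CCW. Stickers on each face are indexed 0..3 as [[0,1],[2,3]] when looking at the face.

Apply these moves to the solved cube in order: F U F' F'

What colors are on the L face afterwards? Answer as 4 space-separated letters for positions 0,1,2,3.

After move 1 (F): F=GGGG U=WWOO R=WRWR D=RRYY L=OYOY
After move 2 (U): U=OWOW F=WRGG R=BBWR B=OYBB L=GGOY
After move 3 (F'): F=RGWG U=OWBW R=RBRR D=GYYY L=GWOO
After move 4 (F'): F=GGRW U=OWRR R=YBGR D=WOYY L=GWOB
Query: L face = GWOB

Answer: G W O B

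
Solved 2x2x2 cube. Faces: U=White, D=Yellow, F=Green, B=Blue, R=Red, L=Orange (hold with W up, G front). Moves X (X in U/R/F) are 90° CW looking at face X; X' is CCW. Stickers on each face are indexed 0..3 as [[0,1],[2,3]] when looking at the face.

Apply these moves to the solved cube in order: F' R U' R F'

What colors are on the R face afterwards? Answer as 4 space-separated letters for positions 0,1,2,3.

Answer: W G O O

Derivation:
After move 1 (F'): F=GGGG U=WWRR R=YRYR D=OOYY L=OWOW
After move 2 (R): R=YYRR U=WGRG F=GOGY D=OBYB B=RBWB
After move 3 (U'): U=GGWR F=OWGY R=GORR B=YYWB L=RBOW
After move 4 (R): R=RGRO U=GWWY F=OBGB D=OWYY B=RYGB
After move 5 (F'): F=BBOG U=GWRR R=WGOO D=BWYY L=RYOW
Query: R face = WGOO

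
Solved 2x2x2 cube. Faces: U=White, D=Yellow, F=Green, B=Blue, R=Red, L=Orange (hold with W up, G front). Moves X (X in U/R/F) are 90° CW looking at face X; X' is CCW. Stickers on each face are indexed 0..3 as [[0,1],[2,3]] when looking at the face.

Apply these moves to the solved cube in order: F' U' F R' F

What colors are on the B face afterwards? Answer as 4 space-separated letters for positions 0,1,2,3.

Answer: Y R G B

Derivation:
After move 1 (F'): F=GGGG U=WWRR R=YRYR D=OOYY L=OWOW
After move 2 (U'): U=WRWR F=OWGG R=GGYR B=YRBB L=BBOW
After move 3 (F): F=GOGW U=WRWB R=WGRR D=YGYY L=BOOO
After move 4 (R'): R=GRWR U=WBWY F=GRGB D=YOYW B=YRGB
After move 5 (F): F=GGBR U=WBOO R=WRYR D=WGYW L=BYOO
Query: B face = YRGB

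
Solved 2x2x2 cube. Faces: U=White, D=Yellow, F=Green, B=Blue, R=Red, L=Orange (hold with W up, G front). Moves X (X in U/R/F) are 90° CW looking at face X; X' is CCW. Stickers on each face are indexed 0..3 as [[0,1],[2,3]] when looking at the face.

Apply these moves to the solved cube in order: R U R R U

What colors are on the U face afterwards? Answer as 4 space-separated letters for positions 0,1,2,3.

After move 1 (R): R=RRRR U=WGWG F=GYGY D=YBYB B=WBWB
After move 2 (U): U=WWGG F=RRGY R=WBRR B=OOWB L=GYOO
After move 3 (R): R=RWRB U=WRGY F=RBGB D=YWYO B=GOWB
After move 4 (R): R=RRBW U=WBGB F=RWGO D=YWYG B=YORB
After move 5 (U): U=GWBB F=RRGO R=YOBW B=GYRB L=RWOO
Query: U face = GWBB

Answer: G W B B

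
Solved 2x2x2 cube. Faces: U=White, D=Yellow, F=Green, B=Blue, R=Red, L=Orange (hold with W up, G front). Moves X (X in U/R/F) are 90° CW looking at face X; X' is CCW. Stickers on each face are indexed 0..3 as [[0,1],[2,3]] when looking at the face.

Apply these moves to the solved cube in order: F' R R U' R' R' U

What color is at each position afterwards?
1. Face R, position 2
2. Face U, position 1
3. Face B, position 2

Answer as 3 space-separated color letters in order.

Answer: B O W

Derivation:
After move 1 (F'): F=GGGG U=WWRR R=YRYR D=OOYY L=OWOW
After move 2 (R): R=YYRR U=WGRG F=GOGY D=OBYB B=RBWB
After move 3 (R): R=RYRY U=WORY F=GBGB D=OWYR B=GBGB
After move 4 (U'): U=OYWR F=OWGB R=GBRY B=RYGB L=GBOW
After move 5 (R'): R=BYGR U=OGWR F=OYGR D=OWYB B=RYWB
After move 6 (R'): R=YRBG U=OWWR F=OGGR D=OYYR B=BYWB
After move 7 (U): U=WORW F=YRGR R=BYBG B=GBWB L=OGOW
Query 1: R[2] = B
Query 2: U[1] = O
Query 3: B[2] = W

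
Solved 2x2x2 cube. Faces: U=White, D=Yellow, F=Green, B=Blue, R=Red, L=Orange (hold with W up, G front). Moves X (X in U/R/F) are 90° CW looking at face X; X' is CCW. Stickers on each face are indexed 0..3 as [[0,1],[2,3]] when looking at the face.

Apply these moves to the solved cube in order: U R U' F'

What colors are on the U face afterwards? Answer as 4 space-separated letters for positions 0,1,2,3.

Answer: R G R R

Derivation:
After move 1 (U): U=WWWW F=RRGG R=BBRR B=OOBB L=GGOO
After move 2 (R): R=RBRB U=WRWG F=RYGY D=YBYO B=WOWB
After move 3 (U'): U=RGWW F=GGGY R=RYRB B=RBWB L=WOOO
After move 4 (F'): F=GYGG U=RGRR R=BYYB D=OOYO L=WWOW
Query: U face = RGRR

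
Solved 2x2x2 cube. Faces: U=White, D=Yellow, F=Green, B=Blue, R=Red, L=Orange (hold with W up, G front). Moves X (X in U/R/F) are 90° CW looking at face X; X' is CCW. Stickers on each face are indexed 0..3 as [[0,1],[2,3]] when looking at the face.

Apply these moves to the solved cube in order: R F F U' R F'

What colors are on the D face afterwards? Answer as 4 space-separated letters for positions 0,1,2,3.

After move 1 (R): R=RRRR U=WGWG F=GYGY D=YBYB B=WBWB
After move 2 (F): F=GGYY U=WGOO R=WRGR D=RRYB L=OYOB
After move 3 (F): F=YGYG U=WGBY R=OROR D=GWYB L=OROR
After move 4 (U'): U=GYWB F=ORYG R=YGOR B=ORWB L=WBOR
After move 5 (R): R=OYRG U=GRWG F=OWYB D=GWYO B=BRYB
After move 6 (F'): F=WBOY U=GROR R=WYGG D=BRYO L=WGOW
Query: D face = BRYO

Answer: B R Y O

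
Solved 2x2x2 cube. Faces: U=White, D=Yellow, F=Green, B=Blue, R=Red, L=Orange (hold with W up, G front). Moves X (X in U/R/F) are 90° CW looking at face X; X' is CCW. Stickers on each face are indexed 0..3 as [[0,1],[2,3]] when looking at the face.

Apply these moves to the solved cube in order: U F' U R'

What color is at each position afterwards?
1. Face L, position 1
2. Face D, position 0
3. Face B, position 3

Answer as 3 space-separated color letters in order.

Answer: G G B

Derivation:
After move 1 (U): U=WWWW F=RRGG R=BBRR B=OOBB L=GGOO
After move 2 (F'): F=RGRG U=WWBR R=YBYR D=GOYY L=GWOW
After move 3 (U): U=BWRW F=YBRG R=OOYR B=GWBB L=RGOW
After move 4 (R'): R=OROY U=BBRG F=YWRW D=GBYG B=YWOB
Query 1: L[1] = G
Query 2: D[0] = G
Query 3: B[3] = B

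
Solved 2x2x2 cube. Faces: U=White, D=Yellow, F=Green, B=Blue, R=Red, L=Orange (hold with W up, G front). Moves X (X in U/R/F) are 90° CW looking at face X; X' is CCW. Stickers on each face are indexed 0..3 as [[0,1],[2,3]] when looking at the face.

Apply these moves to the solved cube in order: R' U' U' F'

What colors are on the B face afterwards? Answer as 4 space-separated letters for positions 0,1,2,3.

Answer: G W Y B

Derivation:
After move 1 (R'): R=RRRR U=WBWB F=GWGW D=YGYG B=YBYB
After move 2 (U'): U=BBWW F=OOGW R=GWRR B=RRYB L=YBOO
After move 3 (U'): U=BWBW F=YBGW R=OORR B=GWYB L=RROO
After move 4 (F'): F=BWYG U=BWOR R=GOYR D=ROYG L=RWOB
Query: B face = GWYB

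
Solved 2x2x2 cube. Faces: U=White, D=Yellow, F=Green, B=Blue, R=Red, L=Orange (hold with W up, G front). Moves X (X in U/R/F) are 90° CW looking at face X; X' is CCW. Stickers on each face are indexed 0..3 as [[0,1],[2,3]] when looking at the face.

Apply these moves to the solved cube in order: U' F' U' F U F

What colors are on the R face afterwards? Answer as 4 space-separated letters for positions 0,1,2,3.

Answer: R G R R

Derivation:
After move 1 (U'): U=WWWW F=OOGG R=GGRR B=RRBB L=BBOO
After move 2 (F'): F=OGOG U=WWGR R=YGYR D=BOYY L=BWOW
After move 3 (U'): U=WRWG F=BWOG R=OGYR B=YGBB L=RROW
After move 4 (F): F=OBGW U=WRWR R=WGGR D=YOYY L=RBOO
After move 5 (U): U=WWRR F=WGGW R=YGGR B=RBBB L=OBOO
After move 6 (F): F=GWWG U=WWOB R=RGRR D=GYYY L=OYOO
Query: R face = RGRR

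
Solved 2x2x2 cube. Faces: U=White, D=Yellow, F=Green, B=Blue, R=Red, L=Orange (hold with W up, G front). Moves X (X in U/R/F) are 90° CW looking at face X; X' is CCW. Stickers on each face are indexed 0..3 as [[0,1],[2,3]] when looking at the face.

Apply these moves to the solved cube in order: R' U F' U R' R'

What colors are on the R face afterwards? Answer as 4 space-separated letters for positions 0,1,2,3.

After move 1 (R'): R=RRRR U=WBWB F=GWGW D=YGYG B=YBYB
After move 2 (U): U=WWBB F=RRGW R=YBRR B=OOYB L=GWOO
After move 3 (F'): F=RWRG U=WWYR R=GBYR D=WOYG L=GBOB
After move 4 (U): U=YWRW F=GBRG R=OOYR B=GBYB L=RWOB
After move 5 (R'): R=OROY U=YYRG F=GWRW D=WBYG B=GBOB
After move 6 (R'): R=RYOO U=YORG F=GYRG D=WWYW B=GBBB
Query: R face = RYOO

Answer: R Y O O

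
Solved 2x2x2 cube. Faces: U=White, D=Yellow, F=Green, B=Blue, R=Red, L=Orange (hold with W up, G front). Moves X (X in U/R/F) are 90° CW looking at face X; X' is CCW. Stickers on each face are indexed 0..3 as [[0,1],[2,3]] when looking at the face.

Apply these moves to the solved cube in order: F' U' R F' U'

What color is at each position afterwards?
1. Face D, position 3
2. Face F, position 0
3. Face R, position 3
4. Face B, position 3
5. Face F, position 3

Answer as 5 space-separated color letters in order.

Answer: Y B G B G

Derivation:
After move 1 (F'): F=GGGG U=WWRR R=YRYR D=OOYY L=OWOW
After move 2 (U'): U=WRWR F=OWGG R=GGYR B=YRBB L=BBOW
After move 3 (R): R=YGRG U=WWWG F=OOGY D=OBYY B=RRRB
After move 4 (F'): F=OYOG U=WWYR R=BGOG D=BWYY L=BGOW
After move 5 (U'): U=WRWY F=BGOG R=OYOG B=BGRB L=RROW
Query 1: D[3] = Y
Query 2: F[0] = B
Query 3: R[3] = G
Query 4: B[3] = B
Query 5: F[3] = G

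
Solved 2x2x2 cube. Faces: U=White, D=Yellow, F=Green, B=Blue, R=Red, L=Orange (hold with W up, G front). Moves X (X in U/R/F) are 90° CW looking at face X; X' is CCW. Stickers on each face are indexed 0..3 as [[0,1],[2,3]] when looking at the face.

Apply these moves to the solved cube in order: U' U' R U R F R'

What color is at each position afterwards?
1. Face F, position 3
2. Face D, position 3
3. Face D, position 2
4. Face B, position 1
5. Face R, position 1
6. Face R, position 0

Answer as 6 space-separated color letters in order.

After move 1 (U'): U=WWWW F=OOGG R=GGRR B=RRBB L=BBOO
After move 2 (U'): U=WWWW F=BBGG R=OORR B=GGBB L=RROO
After move 3 (R): R=RORO U=WBWG F=BYGY D=YBYG B=WGWB
After move 4 (U): U=WWGB F=ROGY R=WGRO B=RRWB L=BYOO
After move 5 (R): R=RWOG U=WOGY F=RBGG D=YWYR B=BRWB
After move 6 (F): F=GRGB U=WOOY R=GWYG D=ORYR L=BYOW
After move 7 (R'): R=WGGY U=WWOB F=GOGY D=ORYB B=RRRB
Query 1: F[3] = Y
Query 2: D[3] = B
Query 3: D[2] = Y
Query 4: B[1] = R
Query 5: R[1] = G
Query 6: R[0] = W

Answer: Y B Y R G W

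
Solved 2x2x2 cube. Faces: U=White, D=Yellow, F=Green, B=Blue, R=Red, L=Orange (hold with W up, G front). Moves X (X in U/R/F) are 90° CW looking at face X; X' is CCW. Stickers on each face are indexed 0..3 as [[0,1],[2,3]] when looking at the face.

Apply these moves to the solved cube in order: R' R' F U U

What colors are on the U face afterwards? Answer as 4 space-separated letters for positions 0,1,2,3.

After move 1 (R'): R=RRRR U=WBWB F=GWGW D=YGYG B=YBYB
After move 2 (R'): R=RRRR U=WYWY F=GBGB D=YWYW B=GBGB
After move 3 (F): F=GGBB U=WYOO R=WRYR D=RRYW L=OYOW
After move 4 (U): U=OWOY F=WRBB R=GBYR B=OYGB L=GGOW
After move 5 (U): U=OOYW F=GBBB R=OYYR B=GGGB L=WROW
Query: U face = OOYW

Answer: O O Y W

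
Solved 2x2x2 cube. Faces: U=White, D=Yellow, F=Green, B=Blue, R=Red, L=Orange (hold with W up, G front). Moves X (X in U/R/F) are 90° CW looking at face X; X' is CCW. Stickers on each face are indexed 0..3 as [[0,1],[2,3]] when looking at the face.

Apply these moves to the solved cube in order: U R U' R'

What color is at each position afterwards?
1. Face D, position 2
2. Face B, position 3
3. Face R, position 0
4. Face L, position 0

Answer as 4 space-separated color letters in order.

Answer: Y B Y W

Derivation:
After move 1 (U): U=WWWW F=RRGG R=BBRR B=OOBB L=GGOO
After move 2 (R): R=RBRB U=WRWG F=RYGY D=YBYO B=WOWB
After move 3 (U'): U=RGWW F=GGGY R=RYRB B=RBWB L=WOOO
After move 4 (R'): R=YBRR U=RWWR F=GGGW D=YGYY B=OBBB
Query 1: D[2] = Y
Query 2: B[3] = B
Query 3: R[0] = Y
Query 4: L[0] = W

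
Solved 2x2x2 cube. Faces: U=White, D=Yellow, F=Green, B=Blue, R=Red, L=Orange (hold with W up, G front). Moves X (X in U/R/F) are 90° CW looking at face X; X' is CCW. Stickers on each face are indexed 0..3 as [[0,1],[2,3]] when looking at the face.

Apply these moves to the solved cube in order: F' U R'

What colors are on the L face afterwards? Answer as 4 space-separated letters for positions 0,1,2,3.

After move 1 (F'): F=GGGG U=WWRR R=YRYR D=OOYY L=OWOW
After move 2 (U): U=RWRW F=YRGG R=BBYR B=OWBB L=GGOW
After move 3 (R'): R=BRBY U=RBRO F=YWGW D=ORYG B=YWOB
Query: L face = GGOW

Answer: G G O W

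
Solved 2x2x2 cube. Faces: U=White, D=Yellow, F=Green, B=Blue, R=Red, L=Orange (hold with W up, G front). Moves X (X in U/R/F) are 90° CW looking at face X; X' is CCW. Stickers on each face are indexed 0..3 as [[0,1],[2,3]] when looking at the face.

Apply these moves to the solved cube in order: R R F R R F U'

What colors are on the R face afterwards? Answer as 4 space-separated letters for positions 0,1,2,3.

After move 1 (R): R=RRRR U=WGWG F=GYGY D=YBYB B=WBWB
After move 2 (R): R=RRRR U=WYWY F=GBGB D=YWYW B=GBGB
After move 3 (F): F=GGBB U=WYOO R=WRYR D=RRYW L=OYOW
After move 4 (R): R=YWRR U=WGOB F=GRBW D=RGYG B=OBYB
After move 5 (R): R=RYRW U=WROW F=GGBG D=RYYO B=BBGB
After move 6 (F): F=BGGG U=WRWY R=OYWW D=RRYO L=OROY
After move 7 (U'): U=RYWW F=ORGG R=BGWW B=OYGB L=BBOY
Query: R face = BGWW

Answer: B G W W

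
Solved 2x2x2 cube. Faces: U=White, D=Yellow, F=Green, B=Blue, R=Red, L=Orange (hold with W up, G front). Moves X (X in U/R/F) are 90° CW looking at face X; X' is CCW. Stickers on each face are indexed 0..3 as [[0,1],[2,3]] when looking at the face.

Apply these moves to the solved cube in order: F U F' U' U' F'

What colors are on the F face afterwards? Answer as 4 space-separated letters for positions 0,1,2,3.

After move 1 (F): F=GGGG U=WWOO R=WRWR D=RRYY L=OYOY
After move 2 (U): U=OWOW F=WRGG R=BBWR B=OYBB L=GGOY
After move 3 (F'): F=RGWG U=OWBW R=RBRR D=GYYY L=GWOO
After move 4 (U'): U=WWOB F=GWWG R=RGRR B=RBBB L=OYOO
After move 5 (U'): U=WBWO F=OYWG R=GWRR B=RGBB L=RBOO
After move 6 (F'): F=YGOW U=WBGR R=YWGR D=BOYY L=ROOW
Query: F face = YGOW

Answer: Y G O W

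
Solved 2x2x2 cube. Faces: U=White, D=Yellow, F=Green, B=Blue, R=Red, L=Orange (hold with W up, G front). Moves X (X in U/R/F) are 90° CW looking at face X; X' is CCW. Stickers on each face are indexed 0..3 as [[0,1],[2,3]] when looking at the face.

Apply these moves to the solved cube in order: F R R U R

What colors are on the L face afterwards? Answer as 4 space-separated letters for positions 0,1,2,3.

After move 1 (F): F=GGGG U=WWOO R=WRWR D=RRYY L=OYOY
After move 2 (R): R=WWRR U=WGOG F=GRGY D=RBYB B=OBWB
After move 3 (R): R=RWRW U=WROY F=GBGB D=RWYO B=GBGB
After move 4 (U): U=OWYR F=RWGB R=GBRW B=OYGB L=GBOY
After move 5 (R): R=RGWB U=OWYB F=RWGO D=RGYO B=RYWB
Query: L face = GBOY

Answer: G B O Y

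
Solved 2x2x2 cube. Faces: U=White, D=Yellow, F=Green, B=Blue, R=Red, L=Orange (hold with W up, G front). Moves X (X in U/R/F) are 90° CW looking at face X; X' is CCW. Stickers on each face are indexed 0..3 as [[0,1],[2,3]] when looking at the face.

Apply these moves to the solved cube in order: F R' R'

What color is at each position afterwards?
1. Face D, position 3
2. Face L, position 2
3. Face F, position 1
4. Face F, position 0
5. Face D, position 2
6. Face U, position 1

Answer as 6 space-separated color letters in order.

After move 1 (F): F=GGGG U=WWOO R=WRWR D=RRYY L=OYOY
After move 2 (R'): R=RRWW U=WBOB F=GWGO D=RGYG B=YBRB
After move 3 (R'): R=RWRW U=WROY F=GBGB D=RWYO B=GBGB
Query 1: D[3] = O
Query 2: L[2] = O
Query 3: F[1] = B
Query 4: F[0] = G
Query 5: D[2] = Y
Query 6: U[1] = R

Answer: O O B G Y R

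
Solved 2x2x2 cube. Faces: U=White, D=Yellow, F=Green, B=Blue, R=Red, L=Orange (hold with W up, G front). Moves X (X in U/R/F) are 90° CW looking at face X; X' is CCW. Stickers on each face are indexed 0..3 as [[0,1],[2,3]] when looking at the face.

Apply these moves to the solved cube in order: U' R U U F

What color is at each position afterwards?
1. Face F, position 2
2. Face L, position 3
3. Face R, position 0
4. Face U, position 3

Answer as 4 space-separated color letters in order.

Answer: Y B O G

Derivation:
After move 1 (U'): U=WWWW F=OOGG R=GGRR B=RRBB L=BBOO
After move 2 (R): R=RGRG U=WOWG F=OYGY D=YBYR B=WRWB
After move 3 (U): U=WWGO F=RGGY R=WRRG B=BBWB L=OYOO
After move 4 (U): U=GWOW F=WRGY R=BBRG B=OYWB L=RGOO
After move 5 (F): F=GWYR U=GWOG R=OBWG D=RBYR L=RYOB
Query 1: F[2] = Y
Query 2: L[3] = B
Query 3: R[0] = O
Query 4: U[3] = G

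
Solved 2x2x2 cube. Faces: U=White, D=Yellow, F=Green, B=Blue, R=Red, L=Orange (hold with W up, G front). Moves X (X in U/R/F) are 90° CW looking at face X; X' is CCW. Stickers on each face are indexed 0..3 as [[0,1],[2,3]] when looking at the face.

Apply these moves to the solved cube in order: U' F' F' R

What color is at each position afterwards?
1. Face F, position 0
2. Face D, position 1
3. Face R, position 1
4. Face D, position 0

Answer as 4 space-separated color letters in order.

After move 1 (U'): U=WWWW F=OOGG R=GGRR B=RRBB L=BBOO
After move 2 (F'): F=OGOG U=WWGR R=YGYR D=BOYY L=BWOW
After move 3 (F'): F=GGOO U=WWYY R=OGBR D=WWYY L=BROG
After move 4 (R): R=BORG U=WGYO F=GWOY D=WBYR B=YRWB
Query 1: F[0] = G
Query 2: D[1] = B
Query 3: R[1] = O
Query 4: D[0] = W

Answer: G B O W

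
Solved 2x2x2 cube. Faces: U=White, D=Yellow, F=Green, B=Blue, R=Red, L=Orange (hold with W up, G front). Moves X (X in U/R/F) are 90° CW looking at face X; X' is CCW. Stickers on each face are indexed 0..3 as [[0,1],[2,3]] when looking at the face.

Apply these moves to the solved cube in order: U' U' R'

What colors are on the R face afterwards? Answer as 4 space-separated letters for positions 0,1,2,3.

After move 1 (U'): U=WWWW F=OOGG R=GGRR B=RRBB L=BBOO
After move 2 (U'): U=WWWW F=BBGG R=OORR B=GGBB L=RROO
After move 3 (R'): R=OROR U=WBWG F=BWGW D=YBYG B=YGYB
Query: R face = OROR

Answer: O R O R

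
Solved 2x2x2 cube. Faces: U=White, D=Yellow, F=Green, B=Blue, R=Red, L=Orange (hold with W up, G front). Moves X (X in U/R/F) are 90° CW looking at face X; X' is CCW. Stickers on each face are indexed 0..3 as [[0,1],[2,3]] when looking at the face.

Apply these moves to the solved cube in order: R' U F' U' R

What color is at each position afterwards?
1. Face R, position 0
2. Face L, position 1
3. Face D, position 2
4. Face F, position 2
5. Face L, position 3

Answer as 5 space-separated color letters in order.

Answer: Y O Y R B

Derivation:
After move 1 (R'): R=RRRR U=WBWB F=GWGW D=YGYG B=YBYB
After move 2 (U): U=WWBB F=RRGW R=YBRR B=OOYB L=GWOO
After move 3 (F'): F=RWRG U=WWYR R=GBYR D=WOYG L=GBOB
After move 4 (U'): U=WRWY F=GBRG R=RWYR B=GBYB L=OOOB
After move 5 (R): R=YRRW U=WBWG F=GORG D=WYYG B=YBRB
Query 1: R[0] = Y
Query 2: L[1] = O
Query 3: D[2] = Y
Query 4: F[2] = R
Query 5: L[3] = B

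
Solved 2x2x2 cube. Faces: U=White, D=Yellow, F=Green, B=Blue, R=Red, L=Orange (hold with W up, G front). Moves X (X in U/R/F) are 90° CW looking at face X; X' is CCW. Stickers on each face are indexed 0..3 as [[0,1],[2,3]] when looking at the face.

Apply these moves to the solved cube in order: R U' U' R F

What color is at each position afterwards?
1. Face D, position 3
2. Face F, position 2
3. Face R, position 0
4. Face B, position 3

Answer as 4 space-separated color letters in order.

Answer: G B G B

Derivation:
After move 1 (R): R=RRRR U=WGWG F=GYGY D=YBYB B=WBWB
After move 2 (U'): U=GGWW F=OOGY R=GYRR B=RRWB L=WBOO
After move 3 (U'): U=GWGW F=WBGY R=OORR B=GYWB L=RROO
After move 4 (R): R=RORO U=GBGY F=WBGB D=YWYG B=WYWB
After move 5 (F): F=GWBB U=GBOR R=GOYO D=RRYG L=RYOW
Query 1: D[3] = G
Query 2: F[2] = B
Query 3: R[0] = G
Query 4: B[3] = B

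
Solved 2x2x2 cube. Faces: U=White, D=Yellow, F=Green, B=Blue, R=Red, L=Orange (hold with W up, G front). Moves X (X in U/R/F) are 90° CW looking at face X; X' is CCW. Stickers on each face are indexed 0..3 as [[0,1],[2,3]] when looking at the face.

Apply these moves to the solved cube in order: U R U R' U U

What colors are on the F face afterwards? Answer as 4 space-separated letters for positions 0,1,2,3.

After move 1 (U): U=WWWW F=RRGG R=BBRR B=OOBB L=GGOO
After move 2 (R): R=RBRB U=WRWG F=RYGY D=YBYO B=WOWB
After move 3 (U): U=WWGR F=RBGY R=WORB B=GGWB L=RYOO
After move 4 (R'): R=OBWR U=WWGG F=RWGR D=YBYY B=OGBB
After move 5 (U): U=GWGW F=OBGR R=OGWR B=RYBB L=RWOO
After move 6 (U): U=GGWW F=OGGR R=RYWR B=RWBB L=OBOO
Query: F face = OGGR

Answer: O G G R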